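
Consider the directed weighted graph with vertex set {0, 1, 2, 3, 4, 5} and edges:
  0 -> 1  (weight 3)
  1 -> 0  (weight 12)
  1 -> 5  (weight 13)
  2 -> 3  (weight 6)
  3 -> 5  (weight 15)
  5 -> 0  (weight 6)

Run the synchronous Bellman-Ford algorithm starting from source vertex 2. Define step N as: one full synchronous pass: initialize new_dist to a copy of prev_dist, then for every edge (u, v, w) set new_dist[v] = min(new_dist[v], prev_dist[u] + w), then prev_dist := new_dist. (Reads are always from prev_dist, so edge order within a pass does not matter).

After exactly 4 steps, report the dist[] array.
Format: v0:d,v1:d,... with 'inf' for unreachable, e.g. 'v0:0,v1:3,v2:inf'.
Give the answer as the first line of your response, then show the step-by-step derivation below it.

v0:27,v1:30,v2:0,v3:6,v4:inf,v5:21

step 1: dist = v0:inf,v1:inf,v2:0,v3:6,v4:inf,v5:inf
step 2: dist = v0:inf,v1:inf,v2:0,v3:6,v4:inf,v5:21
step 3: dist = v0:27,v1:inf,v2:0,v3:6,v4:inf,v5:21
step 4: dist = v0:27,v1:30,v2:0,v3:6,v4:inf,v5:21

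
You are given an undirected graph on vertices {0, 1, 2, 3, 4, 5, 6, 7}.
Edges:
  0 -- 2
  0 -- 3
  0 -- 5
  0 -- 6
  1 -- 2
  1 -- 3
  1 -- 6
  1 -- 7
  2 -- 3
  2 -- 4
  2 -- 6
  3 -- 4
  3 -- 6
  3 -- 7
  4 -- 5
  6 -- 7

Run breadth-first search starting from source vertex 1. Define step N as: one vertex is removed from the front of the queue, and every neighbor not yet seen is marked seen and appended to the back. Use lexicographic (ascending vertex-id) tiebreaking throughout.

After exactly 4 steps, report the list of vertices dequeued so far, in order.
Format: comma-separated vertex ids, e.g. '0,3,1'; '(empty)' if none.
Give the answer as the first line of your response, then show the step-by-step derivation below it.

1,2,3,6

step 1: dequeue 1; queue=[2,3,6,7]; order=1
step 2: dequeue 2; queue=[3,6,7,0,4]; order=1,2
step 3: dequeue 3; queue=[6,7,0,4]; order=1,2,3
step 4: dequeue 6; queue=[7,0,4]; order=1,2,3,6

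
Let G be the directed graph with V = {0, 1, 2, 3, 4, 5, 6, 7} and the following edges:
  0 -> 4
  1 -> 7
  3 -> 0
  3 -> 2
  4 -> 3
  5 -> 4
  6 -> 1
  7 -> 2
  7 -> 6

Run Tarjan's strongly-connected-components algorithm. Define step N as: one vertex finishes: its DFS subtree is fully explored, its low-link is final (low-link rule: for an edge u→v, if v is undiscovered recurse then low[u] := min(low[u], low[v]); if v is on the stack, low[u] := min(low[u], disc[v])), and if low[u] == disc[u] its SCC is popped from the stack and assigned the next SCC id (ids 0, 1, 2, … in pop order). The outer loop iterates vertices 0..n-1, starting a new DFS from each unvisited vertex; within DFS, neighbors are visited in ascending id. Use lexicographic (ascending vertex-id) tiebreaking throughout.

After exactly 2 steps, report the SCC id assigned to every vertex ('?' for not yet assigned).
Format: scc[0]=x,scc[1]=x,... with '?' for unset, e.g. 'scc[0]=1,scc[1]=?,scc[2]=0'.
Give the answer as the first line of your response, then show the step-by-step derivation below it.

scc[0]=?,scc[1]=?,scc[2]=0,scc[3]=?,scc[4]=?,scc[5]=?,scc[6]=?,scc[7]=?

step 1: low=(low[0]=0,low[1]=?,low[2]=3,low[3]=0,low[4]=1,low[5]=?,low[6]=?,low[7]=?); scc=(scc[0]=?,scc[1]=?,scc[2]=0,scc[3]=?,scc[4]=?,scc[5]=?,scc[6]=?,scc[7]=?)
step 2: low=(low[0]=0,low[1]=?,low[2]=3,low[3]=0,low[4]=1,low[5]=?,low[6]=?,low[7]=?); scc=(scc[0]=?,scc[1]=?,scc[2]=0,scc[3]=?,scc[4]=?,scc[5]=?,scc[6]=?,scc[7]=?)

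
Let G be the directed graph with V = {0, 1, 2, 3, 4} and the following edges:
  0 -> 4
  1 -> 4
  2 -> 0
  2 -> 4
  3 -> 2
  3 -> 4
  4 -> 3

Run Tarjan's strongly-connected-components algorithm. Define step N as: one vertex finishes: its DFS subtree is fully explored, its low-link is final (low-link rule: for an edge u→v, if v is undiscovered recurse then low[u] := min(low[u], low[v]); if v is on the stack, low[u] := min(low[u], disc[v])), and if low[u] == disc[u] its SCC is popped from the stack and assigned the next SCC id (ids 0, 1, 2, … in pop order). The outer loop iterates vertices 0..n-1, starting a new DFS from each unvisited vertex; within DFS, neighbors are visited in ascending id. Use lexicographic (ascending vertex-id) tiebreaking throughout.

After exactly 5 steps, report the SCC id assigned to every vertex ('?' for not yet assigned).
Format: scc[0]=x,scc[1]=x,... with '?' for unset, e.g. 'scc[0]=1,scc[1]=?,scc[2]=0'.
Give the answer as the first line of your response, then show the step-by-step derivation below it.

scc[0]=0,scc[1]=1,scc[2]=0,scc[3]=0,scc[4]=0

step 1: low=(low[0]=0,low[1]=?,low[2]=0,low[3]=2,low[4]=1); scc=(scc[0]=?,scc[1]=?,scc[2]=?,scc[3]=?,scc[4]=?)
step 2: low=(low[0]=0,low[1]=?,low[2]=0,low[3]=0,low[4]=1); scc=(scc[0]=?,scc[1]=?,scc[2]=?,scc[3]=?,scc[4]=?)
step 3: low=(low[0]=0,low[1]=?,low[2]=0,low[3]=0,low[4]=0); scc=(scc[0]=?,scc[1]=?,scc[2]=?,scc[3]=?,scc[4]=?)
step 4: low=(low[0]=0,low[1]=?,low[2]=0,low[3]=0,low[4]=0); scc=(scc[0]=0,scc[1]=?,scc[2]=0,scc[3]=0,scc[4]=0)
step 5: low=(low[0]=0,low[1]=4,low[2]=0,low[3]=0,low[4]=0); scc=(scc[0]=0,scc[1]=1,scc[2]=0,scc[3]=0,scc[4]=0)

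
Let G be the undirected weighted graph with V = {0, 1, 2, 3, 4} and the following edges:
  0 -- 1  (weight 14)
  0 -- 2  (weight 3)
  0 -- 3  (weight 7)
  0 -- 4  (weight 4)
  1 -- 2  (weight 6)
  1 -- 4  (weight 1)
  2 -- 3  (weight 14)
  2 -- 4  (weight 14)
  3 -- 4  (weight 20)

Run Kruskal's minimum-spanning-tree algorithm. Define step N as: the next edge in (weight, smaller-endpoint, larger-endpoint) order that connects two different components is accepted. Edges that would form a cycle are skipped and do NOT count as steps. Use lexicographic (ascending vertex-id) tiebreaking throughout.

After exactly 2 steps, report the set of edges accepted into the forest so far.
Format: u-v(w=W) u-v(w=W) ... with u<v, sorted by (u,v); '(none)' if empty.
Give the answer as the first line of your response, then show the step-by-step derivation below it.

0-2(w=3) 1-4(w=1)

step 1: add edge 1-4 (w=1); MST = {1-4(w=1)}
step 2: add edge 0-2 (w=3); MST = {0-2(w=3) 1-4(w=1)}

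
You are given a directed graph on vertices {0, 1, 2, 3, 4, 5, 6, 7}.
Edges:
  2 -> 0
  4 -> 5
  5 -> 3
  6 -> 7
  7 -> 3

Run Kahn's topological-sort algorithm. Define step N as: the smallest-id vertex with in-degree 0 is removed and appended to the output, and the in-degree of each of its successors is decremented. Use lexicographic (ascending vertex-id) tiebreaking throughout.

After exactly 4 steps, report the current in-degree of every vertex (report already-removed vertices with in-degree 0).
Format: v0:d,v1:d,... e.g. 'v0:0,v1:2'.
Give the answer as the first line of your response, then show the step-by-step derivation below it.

v0:0,v1:0,v2:0,v3:2,v4:0,v5:0,v6:0,v7:1

step 1: output 1; order=[1]; indeg=(1,0,0,2,0,1,0,1)
step 2: output 2; order=[1,2]; indeg=(0,0,0,2,0,1,0,1)
step 3: output 0; order=[1,2,0]; indeg=(0,0,0,2,0,1,0,1)
step 4: output 4; order=[1,2,0,4]; indeg=(0,0,0,2,0,0,0,1)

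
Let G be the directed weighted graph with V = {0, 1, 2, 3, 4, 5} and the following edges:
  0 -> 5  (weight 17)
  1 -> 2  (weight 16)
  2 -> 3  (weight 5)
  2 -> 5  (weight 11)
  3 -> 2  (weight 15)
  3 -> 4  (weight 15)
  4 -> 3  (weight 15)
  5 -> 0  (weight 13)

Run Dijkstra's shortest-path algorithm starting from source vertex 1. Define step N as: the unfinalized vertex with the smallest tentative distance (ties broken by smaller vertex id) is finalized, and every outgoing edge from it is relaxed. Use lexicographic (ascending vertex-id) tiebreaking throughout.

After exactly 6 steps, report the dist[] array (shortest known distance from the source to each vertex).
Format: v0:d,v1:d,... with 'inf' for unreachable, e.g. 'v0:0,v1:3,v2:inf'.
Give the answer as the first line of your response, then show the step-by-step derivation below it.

v0:40,v1:0,v2:16,v3:21,v4:36,v5:27

step 1: dist = v0:inf,v1:0,v2:16,v3:inf,v4:inf,v5:inf
step 2: dist = v0:inf,v1:0,v2:16,v3:21,v4:inf,v5:27
step 3: dist = v0:inf,v1:0,v2:16,v3:21,v4:36,v5:27
step 4: dist = v0:40,v1:0,v2:16,v3:21,v4:36,v5:27
step 5: dist = v0:40,v1:0,v2:16,v3:21,v4:36,v5:27
step 6: dist = v0:40,v1:0,v2:16,v3:21,v4:36,v5:27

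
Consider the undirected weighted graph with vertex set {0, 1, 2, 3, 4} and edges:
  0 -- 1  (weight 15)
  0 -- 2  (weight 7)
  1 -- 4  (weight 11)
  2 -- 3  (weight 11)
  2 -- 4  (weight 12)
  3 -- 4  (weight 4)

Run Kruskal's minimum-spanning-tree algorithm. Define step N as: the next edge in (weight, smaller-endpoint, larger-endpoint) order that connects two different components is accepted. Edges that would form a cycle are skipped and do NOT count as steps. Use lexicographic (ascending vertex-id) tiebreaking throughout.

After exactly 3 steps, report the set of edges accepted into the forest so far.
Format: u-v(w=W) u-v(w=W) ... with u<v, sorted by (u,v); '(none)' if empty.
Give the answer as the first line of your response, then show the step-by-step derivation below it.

0-2(w=7) 1-4(w=11) 3-4(w=4)

step 1: add edge 3-4 (w=4); MST = {3-4(w=4)}
step 2: add edge 0-2 (w=7); MST = {0-2(w=7) 3-4(w=4)}
step 3: add edge 1-4 (w=11); MST = {0-2(w=7) 1-4(w=11) 3-4(w=4)}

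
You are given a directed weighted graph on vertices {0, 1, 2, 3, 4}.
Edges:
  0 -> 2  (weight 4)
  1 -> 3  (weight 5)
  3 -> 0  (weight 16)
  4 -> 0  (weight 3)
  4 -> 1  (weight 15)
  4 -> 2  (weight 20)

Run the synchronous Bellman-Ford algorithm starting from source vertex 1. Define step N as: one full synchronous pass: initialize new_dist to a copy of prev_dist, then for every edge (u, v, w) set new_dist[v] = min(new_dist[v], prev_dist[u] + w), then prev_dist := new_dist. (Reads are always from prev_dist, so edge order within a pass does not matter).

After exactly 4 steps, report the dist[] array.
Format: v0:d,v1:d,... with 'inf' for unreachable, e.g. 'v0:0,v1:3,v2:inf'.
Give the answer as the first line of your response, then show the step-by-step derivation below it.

v0:21,v1:0,v2:25,v3:5,v4:inf

step 1: dist = v0:inf,v1:0,v2:inf,v3:5,v4:inf
step 2: dist = v0:21,v1:0,v2:inf,v3:5,v4:inf
step 3: dist = v0:21,v1:0,v2:25,v3:5,v4:inf
step 4: dist = v0:21,v1:0,v2:25,v3:5,v4:inf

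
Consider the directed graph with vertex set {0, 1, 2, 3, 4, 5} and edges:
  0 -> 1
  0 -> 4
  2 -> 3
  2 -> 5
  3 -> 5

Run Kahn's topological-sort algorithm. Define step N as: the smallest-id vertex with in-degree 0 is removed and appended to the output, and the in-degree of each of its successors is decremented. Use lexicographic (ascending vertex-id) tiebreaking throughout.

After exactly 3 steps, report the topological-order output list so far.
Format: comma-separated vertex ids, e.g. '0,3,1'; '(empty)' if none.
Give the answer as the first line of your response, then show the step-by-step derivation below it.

0,1,2

step 1: output 0; order=[0]; indeg=(0,0,0,1,0,2)
step 2: output 1; order=[0,1]; indeg=(0,0,0,1,0,2)
step 3: output 2; order=[0,1,2]; indeg=(0,0,0,0,0,1)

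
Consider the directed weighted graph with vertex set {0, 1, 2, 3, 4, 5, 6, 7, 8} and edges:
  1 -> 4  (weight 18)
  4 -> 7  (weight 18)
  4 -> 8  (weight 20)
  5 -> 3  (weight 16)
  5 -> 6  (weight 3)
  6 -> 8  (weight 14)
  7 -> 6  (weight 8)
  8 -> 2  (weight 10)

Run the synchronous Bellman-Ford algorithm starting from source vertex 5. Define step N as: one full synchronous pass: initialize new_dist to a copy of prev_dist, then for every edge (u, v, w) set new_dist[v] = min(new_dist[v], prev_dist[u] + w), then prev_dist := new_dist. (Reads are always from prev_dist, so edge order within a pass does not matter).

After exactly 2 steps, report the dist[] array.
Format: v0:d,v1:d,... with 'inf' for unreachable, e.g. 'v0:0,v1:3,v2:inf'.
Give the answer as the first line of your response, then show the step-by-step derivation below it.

v0:inf,v1:inf,v2:inf,v3:16,v4:inf,v5:0,v6:3,v7:inf,v8:17

step 1: dist = v0:inf,v1:inf,v2:inf,v3:16,v4:inf,v5:0,v6:3,v7:inf,v8:inf
step 2: dist = v0:inf,v1:inf,v2:inf,v3:16,v4:inf,v5:0,v6:3,v7:inf,v8:17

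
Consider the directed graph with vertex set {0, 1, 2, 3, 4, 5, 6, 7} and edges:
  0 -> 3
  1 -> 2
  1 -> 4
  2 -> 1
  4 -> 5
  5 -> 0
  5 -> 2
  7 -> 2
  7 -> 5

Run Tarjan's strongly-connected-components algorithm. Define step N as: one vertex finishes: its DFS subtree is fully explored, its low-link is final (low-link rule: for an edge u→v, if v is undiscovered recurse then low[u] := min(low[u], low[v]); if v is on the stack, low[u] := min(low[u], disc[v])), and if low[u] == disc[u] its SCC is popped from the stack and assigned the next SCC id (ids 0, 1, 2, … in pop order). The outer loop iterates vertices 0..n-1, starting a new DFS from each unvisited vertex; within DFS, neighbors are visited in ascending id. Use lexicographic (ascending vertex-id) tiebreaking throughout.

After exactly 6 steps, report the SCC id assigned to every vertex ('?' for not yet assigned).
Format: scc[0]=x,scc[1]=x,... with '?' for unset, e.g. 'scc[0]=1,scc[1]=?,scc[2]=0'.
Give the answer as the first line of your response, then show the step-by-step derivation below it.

scc[0]=1,scc[1]=2,scc[2]=2,scc[3]=0,scc[4]=2,scc[5]=2,scc[6]=?,scc[7]=?

step 1: low=(low[0]=0,low[1]=?,low[2]=?,low[3]=1,low[4]=?,low[5]=?,low[6]=?,low[7]=?); scc=(scc[0]=?,scc[1]=?,scc[2]=?,scc[3]=0,scc[4]=?,scc[5]=?,scc[6]=?,scc[7]=?)
step 2: low=(low[0]=0,low[1]=?,low[2]=?,low[3]=1,low[4]=?,low[5]=?,low[6]=?,low[7]=?); scc=(scc[0]=1,scc[1]=?,scc[2]=?,scc[3]=0,scc[4]=?,scc[5]=?,scc[6]=?,scc[7]=?)
step 3: low=(low[0]=0,low[1]=2,low[2]=2,low[3]=1,low[4]=?,low[5]=?,low[6]=?,low[7]=?); scc=(scc[0]=1,scc[1]=?,scc[2]=?,scc[3]=0,scc[4]=?,scc[5]=?,scc[6]=?,scc[7]=?)
step 4: low=(low[0]=0,low[1]=2,low[2]=2,low[3]=1,low[4]=4,low[5]=3,low[6]=?,low[7]=?); scc=(scc[0]=1,scc[1]=?,scc[2]=?,scc[3]=0,scc[4]=?,scc[5]=?,scc[6]=?,scc[7]=?)
step 5: low=(low[0]=0,low[1]=2,low[2]=2,low[3]=1,low[4]=3,low[5]=3,low[6]=?,low[7]=?); scc=(scc[0]=1,scc[1]=?,scc[2]=?,scc[3]=0,scc[4]=?,scc[5]=?,scc[6]=?,scc[7]=?)
step 6: low=(low[0]=0,low[1]=2,low[2]=2,low[3]=1,low[4]=3,low[5]=3,low[6]=?,low[7]=?); scc=(scc[0]=1,scc[1]=2,scc[2]=2,scc[3]=0,scc[4]=2,scc[5]=2,scc[6]=?,scc[7]=?)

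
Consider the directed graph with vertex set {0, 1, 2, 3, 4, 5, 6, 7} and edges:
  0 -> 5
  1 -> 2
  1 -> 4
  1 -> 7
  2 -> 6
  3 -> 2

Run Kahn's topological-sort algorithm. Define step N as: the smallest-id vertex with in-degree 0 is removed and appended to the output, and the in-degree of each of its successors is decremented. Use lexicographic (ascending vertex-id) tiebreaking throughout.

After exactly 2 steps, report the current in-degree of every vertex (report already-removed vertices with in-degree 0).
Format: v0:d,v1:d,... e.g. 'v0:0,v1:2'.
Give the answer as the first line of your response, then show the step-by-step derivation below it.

v0:0,v1:0,v2:1,v3:0,v4:0,v5:0,v6:1,v7:0

step 1: output 0; order=[0]; indeg=(0,0,2,0,1,0,1,1)
step 2: output 1; order=[0,1]; indeg=(0,0,1,0,0,0,1,0)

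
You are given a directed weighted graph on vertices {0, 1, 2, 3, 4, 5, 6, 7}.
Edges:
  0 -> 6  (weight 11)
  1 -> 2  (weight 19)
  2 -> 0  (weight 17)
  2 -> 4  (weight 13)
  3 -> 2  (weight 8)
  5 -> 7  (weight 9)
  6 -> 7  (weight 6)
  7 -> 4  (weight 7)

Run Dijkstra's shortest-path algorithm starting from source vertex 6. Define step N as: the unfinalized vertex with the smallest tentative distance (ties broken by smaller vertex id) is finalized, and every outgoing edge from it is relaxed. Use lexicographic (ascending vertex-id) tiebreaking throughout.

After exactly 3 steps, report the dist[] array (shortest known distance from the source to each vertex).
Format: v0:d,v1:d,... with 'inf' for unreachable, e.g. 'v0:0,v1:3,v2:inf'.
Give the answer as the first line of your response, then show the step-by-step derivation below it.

v0:inf,v1:inf,v2:inf,v3:inf,v4:13,v5:inf,v6:0,v7:6

step 1: dist = v0:inf,v1:inf,v2:inf,v3:inf,v4:inf,v5:inf,v6:0,v7:6
step 2: dist = v0:inf,v1:inf,v2:inf,v3:inf,v4:13,v5:inf,v6:0,v7:6
step 3: dist = v0:inf,v1:inf,v2:inf,v3:inf,v4:13,v5:inf,v6:0,v7:6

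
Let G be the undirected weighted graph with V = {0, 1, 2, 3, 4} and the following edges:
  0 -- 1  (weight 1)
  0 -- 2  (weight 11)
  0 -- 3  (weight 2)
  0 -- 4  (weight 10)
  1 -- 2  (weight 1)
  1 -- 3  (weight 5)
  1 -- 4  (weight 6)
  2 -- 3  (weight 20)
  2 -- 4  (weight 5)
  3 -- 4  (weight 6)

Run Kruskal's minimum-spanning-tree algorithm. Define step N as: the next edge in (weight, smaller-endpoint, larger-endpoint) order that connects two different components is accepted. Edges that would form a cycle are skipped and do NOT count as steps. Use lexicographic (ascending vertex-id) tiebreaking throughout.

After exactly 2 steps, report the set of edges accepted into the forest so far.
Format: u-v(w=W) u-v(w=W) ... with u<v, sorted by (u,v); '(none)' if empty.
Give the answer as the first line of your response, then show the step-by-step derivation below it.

0-1(w=1) 1-2(w=1)

step 1: add edge 0-1 (w=1); MST = {0-1(w=1)}
step 2: add edge 1-2 (w=1); MST = {0-1(w=1) 1-2(w=1)}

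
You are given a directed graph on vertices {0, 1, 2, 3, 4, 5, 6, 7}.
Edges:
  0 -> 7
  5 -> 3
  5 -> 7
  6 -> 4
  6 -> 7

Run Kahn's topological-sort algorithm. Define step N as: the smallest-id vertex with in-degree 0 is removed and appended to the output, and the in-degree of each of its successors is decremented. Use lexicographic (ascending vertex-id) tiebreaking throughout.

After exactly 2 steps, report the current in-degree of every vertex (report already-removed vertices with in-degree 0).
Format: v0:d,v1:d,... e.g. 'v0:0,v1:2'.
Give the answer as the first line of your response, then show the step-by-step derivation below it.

v0:0,v1:0,v2:0,v3:1,v4:1,v5:0,v6:0,v7:2

step 1: output 0; order=[0]; indeg=(0,0,0,1,1,0,0,2)
step 2: output 1; order=[0,1]; indeg=(0,0,0,1,1,0,0,2)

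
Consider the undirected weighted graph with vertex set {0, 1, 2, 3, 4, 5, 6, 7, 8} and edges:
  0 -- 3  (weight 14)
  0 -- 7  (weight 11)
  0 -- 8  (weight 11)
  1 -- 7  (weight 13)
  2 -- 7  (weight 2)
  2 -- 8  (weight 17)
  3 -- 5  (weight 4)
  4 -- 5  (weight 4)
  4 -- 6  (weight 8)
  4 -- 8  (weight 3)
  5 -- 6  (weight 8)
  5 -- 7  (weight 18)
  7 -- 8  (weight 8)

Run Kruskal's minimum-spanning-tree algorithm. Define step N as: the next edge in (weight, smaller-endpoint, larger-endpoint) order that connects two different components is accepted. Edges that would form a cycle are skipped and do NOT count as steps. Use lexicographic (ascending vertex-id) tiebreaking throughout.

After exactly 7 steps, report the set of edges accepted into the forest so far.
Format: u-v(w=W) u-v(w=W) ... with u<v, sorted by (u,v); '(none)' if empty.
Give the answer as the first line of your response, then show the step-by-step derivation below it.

0-7(w=11) 2-7(w=2) 3-5(w=4) 4-5(w=4) 4-6(w=8) 4-8(w=3) 7-8(w=8)

step 1: add edge 2-7 (w=2); MST = {2-7(w=2)}
step 2: add edge 4-8 (w=3); MST = {2-7(w=2) 4-8(w=3)}
step 3: add edge 3-5 (w=4); MST = {2-7(w=2) 3-5(w=4) 4-8(w=3)}
step 4: add edge 4-5 (w=4); MST = {2-7(w=2) 3-5(w=4) 4-5(w=4) 4-8(w=3)}
step 5: add edge 4-6 (w=8); MST = {2-7(w=2) 3-5(w=4) 4-5(w=4) 4-6(w=8) 4-8(w=3)}
step 6: add edge 7-8 (w=8); MST = {2-7(w=2) 3-5(w=4) 4-5(w=4) 4-6(w=8) 4-8(w=3) 7-8(w=8)}
step 7: add edge 0-7 (w=11); MST = {0-7(w=11) 2-7(w=2) 3-5(w=4) 4-5(w=4) 4-6(w=8) 4-8(w=3) 7-8(w=8)}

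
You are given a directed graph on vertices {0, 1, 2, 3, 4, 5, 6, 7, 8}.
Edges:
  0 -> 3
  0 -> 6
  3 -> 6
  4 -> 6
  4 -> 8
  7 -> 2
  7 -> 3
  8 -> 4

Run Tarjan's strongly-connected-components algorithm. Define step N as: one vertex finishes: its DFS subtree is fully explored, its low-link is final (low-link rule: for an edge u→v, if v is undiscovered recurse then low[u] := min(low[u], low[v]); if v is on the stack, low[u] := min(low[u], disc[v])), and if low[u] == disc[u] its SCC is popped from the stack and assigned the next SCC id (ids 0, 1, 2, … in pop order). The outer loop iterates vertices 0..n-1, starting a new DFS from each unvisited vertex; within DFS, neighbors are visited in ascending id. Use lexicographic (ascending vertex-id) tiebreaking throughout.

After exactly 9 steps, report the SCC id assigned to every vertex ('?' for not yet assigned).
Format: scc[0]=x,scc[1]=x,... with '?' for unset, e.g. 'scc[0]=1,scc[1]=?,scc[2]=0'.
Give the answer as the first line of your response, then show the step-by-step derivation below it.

scc[0]=2,scc[1]=3,scc[2]=4,scc[3]=1,scc[4]=5,scc[5]=6,scc[6]=0,scc[7]=7,scc[8]=5

step 1: low=(low[0]=0,low[1]=?,low[2]=?,low[3]=1,low[4]=?,low[5]=?,low[6]=2,low[7]=?,low[8]=?); scc=(scc[0]=?,scc[1]=?,scc[2]=?,scc[3]=?,scc[4]=?,scc[5]=?,scc[6]=0,scc[7]=?,scc[8]=?)
step 2: low=(low[0]=0,low[1]=?,low[2]=?,low[3]=1,low[4]=?,low[5]=?,low[6]=2,low[7]=?,low[8]=?); scc=(scc[0]=?,scc[1]=?,scc[2]=?,scc[3]=1,scc[4]=?,scc[5]=?,scc[6]=0,scc[7]=?,scc[8]=?)
step 3: low=(low[0]=0,low[1]=?,low[2]=?,low[3]=1,low[4]=?,low[5]=?,low[6]=2,low[7]=?,low[8]=?); scc=(scc[0]=2,scc[1]=?,scc[2]=?,scc[3]=1,scc[4]=?,scc[5]=?,scc[6]=0,scc[7]=?,scc[8]=?)
step 4: low=(low[0]=0,low[1]=3,low[2]=?,low[3]=1,low[4]=?,low[5]=?,low[6]=2,low[7]=?,low[8]=?); scc=(scc[0]=2,scc[1]=3,scc[2]=?,scc[3]=1,scc[4]=?,scc[5]=?,scc[6]=0,scc[7]=?,scc[8]=?)
step 5: low=(low[0]=0,low[1]=3,low[2]=4,low[3]=1,low[4]=?,low[5]=?,low[6]=2,low[7]=?,low[8]=?); scc=(scc[0]=2,scc[1]=3,scc[2]=4,scc[3]=1,scc[4]=?,scc[5]=?,scc[6]=0,scc[7]=?,scc[8]=?)
step 6: low=(low[0]=0,low[1]=3,low[2]=4,low[3]=1,low[4]=5,low[5]=?,low[6]=2,low[7]=?,low[8]=5); scc=(scc[0]=2,scc[1]=3,scc[2]=4,scc[3]=1,scc[4]=?,scc[5]=?,scc[6]=0,scc[7]=?,scc[8]=?)
step 7: low=(low[0]=0,low[1]=3,low[2]=4,low[3]=1,low[4]=5,low[5]=?,low[6]=2,low[7]=?,low[8]=5); scc=(scc[0]=2,scc[1]=3,scc[2]=4,scc[3]=1,scc[4]=5,scc[5]=?,scc[6]=0,scc[7]=?,scc[8]=5)
step 8: low=(low[0]=0,low[1]=3,low[2]=4,low[3]=1,low[4]=5,low[5]=7,low[6]=2,low[7]=?,low[8]=5); scc=(scc[0]=2,scc[1]=3,scc[2]=4,scc[3]=1,scc[4]=5,scc[5]=6,scc[6]=0,scc[7]=?,scc[8]=5)
step 9: low=(low[0]=0,low[1]=3,low[2]=4,low[3]=1,low[4]=5,low[5]=7,low[6]=2,low[7]=8,low[8]=5); scc=(scc[0]=2,scc[1]=3,scc[2]=4,scc[3]=1,scc[4]=5,scc[5]=6,scc[6]=0,scc[7]=7,scc[8]=5)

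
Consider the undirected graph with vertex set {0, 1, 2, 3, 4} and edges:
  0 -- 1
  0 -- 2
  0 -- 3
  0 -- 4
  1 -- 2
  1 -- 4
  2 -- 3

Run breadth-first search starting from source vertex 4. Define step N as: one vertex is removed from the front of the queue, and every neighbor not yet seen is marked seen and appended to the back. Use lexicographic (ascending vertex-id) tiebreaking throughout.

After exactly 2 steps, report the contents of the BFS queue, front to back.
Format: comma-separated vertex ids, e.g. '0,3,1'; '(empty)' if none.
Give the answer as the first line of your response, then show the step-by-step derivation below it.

1,2,3

step 1: dequeue 4; queue=[0,1]; order=4
step 2: dequeue 0; queue=[1,2,3]; order=4,0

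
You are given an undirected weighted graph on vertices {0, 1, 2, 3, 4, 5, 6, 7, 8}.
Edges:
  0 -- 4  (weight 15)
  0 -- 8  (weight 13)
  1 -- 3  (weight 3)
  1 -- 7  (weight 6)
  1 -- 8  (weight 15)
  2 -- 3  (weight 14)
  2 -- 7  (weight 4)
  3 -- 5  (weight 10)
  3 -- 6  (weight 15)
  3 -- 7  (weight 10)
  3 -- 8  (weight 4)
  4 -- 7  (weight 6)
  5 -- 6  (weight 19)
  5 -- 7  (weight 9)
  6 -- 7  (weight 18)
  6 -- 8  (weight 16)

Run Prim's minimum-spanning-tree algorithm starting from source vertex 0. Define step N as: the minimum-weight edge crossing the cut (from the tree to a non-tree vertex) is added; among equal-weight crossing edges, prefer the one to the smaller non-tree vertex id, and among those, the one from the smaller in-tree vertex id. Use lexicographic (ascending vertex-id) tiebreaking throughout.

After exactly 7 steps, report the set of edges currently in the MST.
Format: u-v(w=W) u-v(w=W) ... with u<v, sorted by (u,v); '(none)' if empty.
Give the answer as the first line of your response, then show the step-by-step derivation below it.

0-8(w=13) 1-3(w=3) 1-7(w=6) 2-7(w=4) 3-8(w=4) 4-7(w=6) 5-7(w=9)

step 1: add edge 0-8 (w=13); MST = {0-8(w=13)}
step 2: add edge 3-8 (w=4); MST = {0-8(w=13) 3-8(w=4)}
step 3: add edge 1-3 (w=3); MST = {0-8(w=13) 1-3(w=3) 3-8(w=4)}
step 4: add edge 1-7 (w=6); MST = {0-8(w=13) 1-3(w=3) 1-7(w=6) 3-8(w=4)}
step 5: add edge 2-7 (w=4); MST = {0-8(w=13) 1-3(w=3) 1-7(w=6) 2-7(w=4) 3-8(w=4)}
step 6: add edge 4-7 (w=6); MST = {0-8(w=13) 1-3(w=3) 1-7(w=6) 2-7(w=4) 3-8(w=4) 4-7(w=6)}
step 7: add edge 5-7 (w=9); MST = {0-8(w=13) 1-3(w=3) 1-7(w=6) 2-7(w=4) 3-8(w=4) 4-7(w=6) 5-7(w=9)}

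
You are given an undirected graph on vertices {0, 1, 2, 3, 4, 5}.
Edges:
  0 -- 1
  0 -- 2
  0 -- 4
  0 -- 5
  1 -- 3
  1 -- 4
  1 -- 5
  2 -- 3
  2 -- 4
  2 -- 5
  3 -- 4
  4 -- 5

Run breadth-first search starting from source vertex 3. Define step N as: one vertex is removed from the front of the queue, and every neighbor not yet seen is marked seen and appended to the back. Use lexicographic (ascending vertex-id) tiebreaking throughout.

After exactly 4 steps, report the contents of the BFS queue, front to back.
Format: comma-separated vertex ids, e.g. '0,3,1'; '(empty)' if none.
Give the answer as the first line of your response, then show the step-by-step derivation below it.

0,5

step 1: dequeue 3; queue=[1,2,4]; order=3
step 2: dequeue 1; queue=[2,4,0,5]; order=3,1
step 3: dequeue 2; queue=[4,0,5]; order=3,1,2
step 4: dequeue 4; queue=[0,5]; order=3,1,2,4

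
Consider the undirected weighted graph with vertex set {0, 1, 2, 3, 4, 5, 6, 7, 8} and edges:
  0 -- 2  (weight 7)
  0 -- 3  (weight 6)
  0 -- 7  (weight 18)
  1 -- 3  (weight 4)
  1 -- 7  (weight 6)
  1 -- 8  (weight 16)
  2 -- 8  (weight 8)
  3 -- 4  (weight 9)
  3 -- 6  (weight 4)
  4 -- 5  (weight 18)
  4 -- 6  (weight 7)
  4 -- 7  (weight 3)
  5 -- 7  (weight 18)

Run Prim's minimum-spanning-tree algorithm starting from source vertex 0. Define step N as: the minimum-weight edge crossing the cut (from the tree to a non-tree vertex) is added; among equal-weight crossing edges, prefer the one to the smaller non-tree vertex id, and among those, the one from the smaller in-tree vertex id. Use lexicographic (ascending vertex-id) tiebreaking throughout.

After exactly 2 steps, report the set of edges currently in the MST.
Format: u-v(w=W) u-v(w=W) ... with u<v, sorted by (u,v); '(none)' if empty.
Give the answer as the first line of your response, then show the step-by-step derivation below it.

0-3(w=6) 1-3(w=4)

step 1: add edge 0-3 (w=6); MST = {0-3(w=6)}
step 2: add edge 1-3 (w=4); MST = {0-3(w=6) 1-3(w=4)}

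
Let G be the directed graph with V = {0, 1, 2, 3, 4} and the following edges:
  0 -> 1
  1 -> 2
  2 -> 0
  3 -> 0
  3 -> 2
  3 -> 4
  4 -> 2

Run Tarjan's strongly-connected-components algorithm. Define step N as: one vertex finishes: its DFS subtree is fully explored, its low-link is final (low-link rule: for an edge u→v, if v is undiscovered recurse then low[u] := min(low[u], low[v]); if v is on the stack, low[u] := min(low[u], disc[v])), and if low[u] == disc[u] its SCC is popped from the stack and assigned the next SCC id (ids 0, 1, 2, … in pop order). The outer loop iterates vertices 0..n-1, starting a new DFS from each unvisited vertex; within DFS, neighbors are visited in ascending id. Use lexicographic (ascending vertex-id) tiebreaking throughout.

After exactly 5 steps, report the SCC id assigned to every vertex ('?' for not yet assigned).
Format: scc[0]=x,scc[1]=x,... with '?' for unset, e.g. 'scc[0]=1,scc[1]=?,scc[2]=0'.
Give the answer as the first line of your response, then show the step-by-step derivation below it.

scc[0]=0,scc[1]=0,scc[2]=0,scc[3]=2,scc[4]=1

step 1: low=(low[0]=0,low[1]=1,low[2]=0,low[3]=?,low[4]=?); scc=(scc[0]=?,scc[1]=?,scc[2]=?,scc[3]=?,scc[4]=?)
step 2: low=(low[0]=0,low[1]=0,low[2]=0,low[3]=?,low[4]=?); scc=(scc[0]=?,scc[1]=?,scc[2]=?,scc[3]=?,scc[4]=?)
step 3: low=(low[0]=0,low[1]=0,low[2]=0,low[3]=?,low[4]=?); scc=(scc[0]=0,scc[1]=0,scc[2]=0,scc[3]=?,scc[4]=?)
step 4: low=(low[0]=0,low[1]=0,low[2]=0,low[3]=3,low[4]=4); scc=(scc[0]=0,scc[1]=0,scc[2]=0,scc[3]=?,scc[4]=1)
step 5: low=(low[0]=0,low[1]=0,low[2]=0,low[3]=3,low[4]=4); scc=(scc[0]=0,scc[1]=0,scc[2]=0,scc[3]=2,scc[4]=1)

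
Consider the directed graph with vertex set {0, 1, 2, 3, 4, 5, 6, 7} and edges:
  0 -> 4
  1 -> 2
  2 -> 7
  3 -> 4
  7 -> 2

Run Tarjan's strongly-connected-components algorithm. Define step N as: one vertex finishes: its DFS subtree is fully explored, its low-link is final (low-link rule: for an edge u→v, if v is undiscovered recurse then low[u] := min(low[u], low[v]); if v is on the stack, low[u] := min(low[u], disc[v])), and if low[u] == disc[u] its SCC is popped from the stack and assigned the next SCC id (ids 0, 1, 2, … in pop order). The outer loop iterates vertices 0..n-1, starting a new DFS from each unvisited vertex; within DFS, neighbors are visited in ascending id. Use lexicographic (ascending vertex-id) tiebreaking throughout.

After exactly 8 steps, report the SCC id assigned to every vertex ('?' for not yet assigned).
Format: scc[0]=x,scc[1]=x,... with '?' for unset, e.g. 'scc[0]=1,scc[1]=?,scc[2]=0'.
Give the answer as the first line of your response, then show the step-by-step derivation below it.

scc[0]=1,scc[1]=3,scc[2]=2,scc[3]=4,scc[4]=0,scc[5]=5,scc[6]=6,scc[7]=2

step 1: low=(low[0]=0,low[1]=?,low[2]=?,low[3]=?,low[4]=1,low[5]=?,low[6]=?,low[7]=?); scc=(scc[0]=?,scc[1]=?,scc[2]=?,scc[3]=?,scc[4]=0,scc[5]=?,scc[6]=?,scc[7]=?)
step 2: low=(low[0]=0,low[1]=?,low[2]=?,low[3]=?,low[4]=1,low[5]=?,low[6]=?,low[7]=?); scc=(scc[0]=1,scc[1]=?,scc[2]=?,scc[3]=?,scc[4]=0,scc[5]=?,scc[6]=?,scc[7]=?)
step 3: low=(low[0]=0,low[1]=2,low[2]=3,low[3]=?,low[4]=1,low[5]=?,low[6]=?,low[7]=3); scc=(scc[0]=1,scc[1]=?,scc[2]=?,scc[3]=?,scc[4]=0,scc[5]=?,scc[6]=?,scc[7]=?)
step 4: low=(low[0]=0,low[1]=2,low[2]=3,low[3]=?,low[4]=1,low[5]=?,low[6]=?,low[7]=3); scc=(scc[0]=1,scc[1]=?,scc[2]=2,scc[3]=?,scc[4]=0,scc[5]=?,scc[6]=?,scc[7]=2)
step 5: low=(low[0]=0,low[1]=2,low[2]=3,low[3]=?,low[4]=1,low[5]=?,low[6]=?,low[7]=3); scc=(scc[0]=1,scc[1]=3,scc[2]=2,scc[3]=?,scc[4]=0,scc[5]=?,scc[6]=?,scc[7]=2)
step 6: low=(low[0]=0,low[1]=2,low[2]=3,low[3]=5,low[4]=1,low[5]=?,low[6]=?,low[7]=3); scc=(scc[0]=1,scc[1]=3,scc[2]=2,scc[3]=4,scc[4]=0,scc[5]=?,scc[6]=?,scc[7]=2)
step 7: low=(low[0]=0,low[1]=2,low[2]=3,low[3]=5,low[4]=1,low[5]=6,low[6]=?,low[7]=3); scc=(scc[0]=1,scc[1]=3,scc[2]=2,scc[3]=4,scc[4]=0,scc[5]=5,scc[6]=?,scc[7]=2)
step 8: low=(low[0]=0,low[1]=2,low[2]=3,low[3]=5,low[4]=1,low[5]=6,low[6]=7,low[7]=3); scc=(scc[0]=1,scc[1]=3,scc[2]=2,scc[3]=4,scc[4]=0,scc[5]=5,scc[6]=6,scc[7]=2)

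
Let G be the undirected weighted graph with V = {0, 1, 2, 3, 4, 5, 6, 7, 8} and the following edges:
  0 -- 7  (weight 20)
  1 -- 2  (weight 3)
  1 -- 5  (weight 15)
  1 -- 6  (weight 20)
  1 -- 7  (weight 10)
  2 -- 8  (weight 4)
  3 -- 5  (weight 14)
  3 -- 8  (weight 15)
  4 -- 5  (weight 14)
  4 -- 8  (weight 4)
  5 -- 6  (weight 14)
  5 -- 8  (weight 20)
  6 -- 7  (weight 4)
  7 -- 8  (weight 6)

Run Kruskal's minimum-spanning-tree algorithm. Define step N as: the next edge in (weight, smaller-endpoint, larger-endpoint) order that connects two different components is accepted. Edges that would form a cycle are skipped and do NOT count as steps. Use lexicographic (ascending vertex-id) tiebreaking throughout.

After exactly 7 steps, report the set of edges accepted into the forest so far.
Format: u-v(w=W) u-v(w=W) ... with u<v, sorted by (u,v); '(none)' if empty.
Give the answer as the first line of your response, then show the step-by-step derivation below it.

1-2(w=3) 2-8(w=4) 3-5(w=14) 4-5(w=14) 4-8(w=4) 6-7(w=4) 7-8(w=6)

step 1: add edge 1-2 (w=3); MST = {1-2(w=3)}
step 2: add edge 2-8 (w=4); MST = {1-2(w=3) 2-8(w=4)}
step 3: add edge 4-8 (w=4); MST = {1-2(w=3) 2-8(w=4) 4-8(w=4)}
step 4: add edge 6-7 (w=4); MST = {1-2(w=3) 2-8(w=4) 4-8(w=4) 6-7(w=4)}
step 5: add edge 7-8 (w=6); MST = {1-2(w=3) 2-8(w=4) 4-8(w=4) 6-7(w=4) 7-8(w=6)}
step 6: add edge 3-5 (w=14); MST = {1-2(w=3) 2-8(w=4) 3-5(w=14) 4-8(w=4) 6-7(w=4) 7-8(w=6)}
step 7: add edge 4-5 (w=14); MST = {1-2(w=3) 2-8(w=4) 3-5(w=14) 4-5(w=14) 4-8(w=4) 6-7(w=4) 7-8(w=6)}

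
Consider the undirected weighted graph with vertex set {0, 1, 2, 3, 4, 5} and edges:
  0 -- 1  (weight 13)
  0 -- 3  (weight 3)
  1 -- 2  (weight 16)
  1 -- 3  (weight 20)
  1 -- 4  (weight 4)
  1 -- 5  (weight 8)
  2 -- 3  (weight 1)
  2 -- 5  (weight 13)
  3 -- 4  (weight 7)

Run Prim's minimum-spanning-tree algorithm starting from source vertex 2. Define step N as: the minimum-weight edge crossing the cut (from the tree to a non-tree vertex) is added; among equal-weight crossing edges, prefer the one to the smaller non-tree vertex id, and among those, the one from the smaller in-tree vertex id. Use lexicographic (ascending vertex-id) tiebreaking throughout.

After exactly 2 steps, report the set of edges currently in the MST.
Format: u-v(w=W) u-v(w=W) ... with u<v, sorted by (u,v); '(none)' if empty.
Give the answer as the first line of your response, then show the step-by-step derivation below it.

0-3(w=3) 2-3(w=1)

step 1: add edge 2-3 (w=1); MST = {2-3(w=1)}
step 2: add edge 0-3 (w=3); MST = {0-3(w=3) 2-3(w=1)}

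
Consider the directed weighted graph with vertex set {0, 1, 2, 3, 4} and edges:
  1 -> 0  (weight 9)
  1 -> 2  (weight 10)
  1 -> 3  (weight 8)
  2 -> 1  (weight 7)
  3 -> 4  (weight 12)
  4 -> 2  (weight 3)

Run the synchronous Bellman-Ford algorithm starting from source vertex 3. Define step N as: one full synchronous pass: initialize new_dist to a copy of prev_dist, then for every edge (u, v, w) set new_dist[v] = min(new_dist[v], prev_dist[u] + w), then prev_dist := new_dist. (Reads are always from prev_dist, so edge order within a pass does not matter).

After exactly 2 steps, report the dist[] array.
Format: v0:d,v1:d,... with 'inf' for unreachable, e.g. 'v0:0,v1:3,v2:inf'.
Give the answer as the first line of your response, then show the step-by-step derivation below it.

v0:inf,v1:inf,v2:15,v3:0,v4:12

step 1: dist = v0:inf,v1:inf,v2:inf,v3:0,v4:12
step 2: dist = v0:inf,v1:inf,v2:15,v3:0,v4:12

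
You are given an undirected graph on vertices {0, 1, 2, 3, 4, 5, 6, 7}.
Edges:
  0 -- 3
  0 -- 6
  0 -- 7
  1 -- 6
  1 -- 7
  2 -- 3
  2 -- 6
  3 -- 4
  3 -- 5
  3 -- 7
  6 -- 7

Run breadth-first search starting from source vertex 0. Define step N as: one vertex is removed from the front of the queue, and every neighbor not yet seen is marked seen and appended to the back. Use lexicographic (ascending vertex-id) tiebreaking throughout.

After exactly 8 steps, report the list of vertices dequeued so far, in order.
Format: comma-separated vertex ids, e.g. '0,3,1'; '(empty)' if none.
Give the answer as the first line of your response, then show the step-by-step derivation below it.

0,3,6,7,2,4,5,1

step 1: dequeue 0; queue=[3,6,7]; order=0
step 2: dequeue 3; queue=[6,7,2,4,5]; order=0,3
step 3: dequeue 6; queue=[7,2,4,5,1]; order=0,3,6
step 4: dequeue 7; queue=[2,4,5,1]; order=0,3,6,7
step 5: dequeue 2; queue=[4,5,1]; order=0,3,6,7,2
step 6: dequeue 4; queue=[5,1]; order=0,3,6,7,2,4
step 7: dequeue 5; queue=[1]; order=0,3,6,7,2,4,5
step 8: dequeue 1; queue=[(empty)]; order=0,3,6,7,2,4,5,1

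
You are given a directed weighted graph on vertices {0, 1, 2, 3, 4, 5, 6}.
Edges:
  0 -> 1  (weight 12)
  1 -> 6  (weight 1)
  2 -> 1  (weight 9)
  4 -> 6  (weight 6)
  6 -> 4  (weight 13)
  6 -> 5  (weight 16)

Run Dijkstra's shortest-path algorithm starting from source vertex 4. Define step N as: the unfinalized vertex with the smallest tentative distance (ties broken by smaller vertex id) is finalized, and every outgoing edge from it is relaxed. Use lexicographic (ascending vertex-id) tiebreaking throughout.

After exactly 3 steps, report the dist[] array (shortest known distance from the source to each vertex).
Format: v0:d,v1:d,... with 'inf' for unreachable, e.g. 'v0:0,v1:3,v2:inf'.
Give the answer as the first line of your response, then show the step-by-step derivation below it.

v0:inf,v1:inf,v2:inf,v3:inf,v4:0,v5:22,v6:6

step 1: dist = v0:inf,v1:inf,v2:inf,v3:inf,v4:0,v5:inf,v6:6
step 2: dist = v0:inf,v1:inf,v2:inf,v3:inf,v4:0,v5:22,v6:6
step 3: dist = v0:inf,v1:inf,v2:inf,v3:inf,v4:0,v5:22,v6:6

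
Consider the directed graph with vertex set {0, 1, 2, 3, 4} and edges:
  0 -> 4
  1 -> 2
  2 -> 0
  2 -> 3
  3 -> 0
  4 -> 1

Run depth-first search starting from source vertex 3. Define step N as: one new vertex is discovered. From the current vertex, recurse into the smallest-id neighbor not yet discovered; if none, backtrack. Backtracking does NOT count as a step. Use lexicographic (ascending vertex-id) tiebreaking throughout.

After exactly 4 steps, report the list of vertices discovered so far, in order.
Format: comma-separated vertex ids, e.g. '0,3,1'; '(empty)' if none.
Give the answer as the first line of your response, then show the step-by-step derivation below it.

3,0,4,1

step 1: discover 3; path=3; order=3
step 2: discover 0; path=3>0; order=3,0
step 3: discover 4; path=3>0>4; order=3,0,4
step 4: discover 1; path=3>0>4>1; order=3,0,4,1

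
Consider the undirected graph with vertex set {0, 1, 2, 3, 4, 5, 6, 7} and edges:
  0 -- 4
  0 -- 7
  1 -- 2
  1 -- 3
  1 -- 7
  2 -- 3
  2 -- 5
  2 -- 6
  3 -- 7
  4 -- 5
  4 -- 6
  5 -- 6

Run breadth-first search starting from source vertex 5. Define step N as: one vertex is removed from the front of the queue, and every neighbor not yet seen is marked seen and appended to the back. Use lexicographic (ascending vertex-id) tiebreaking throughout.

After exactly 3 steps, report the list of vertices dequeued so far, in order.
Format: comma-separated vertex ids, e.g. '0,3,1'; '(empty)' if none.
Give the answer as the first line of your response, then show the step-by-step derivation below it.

5,2,4

step 1: dequeue 5; queue=[2,4,6]; order=5
step 2: dequeue 2; queue=[4,6,1,3]; order=5,2
step 3: dequeue 4; queue=[6,1,3,0]; order=5,2,4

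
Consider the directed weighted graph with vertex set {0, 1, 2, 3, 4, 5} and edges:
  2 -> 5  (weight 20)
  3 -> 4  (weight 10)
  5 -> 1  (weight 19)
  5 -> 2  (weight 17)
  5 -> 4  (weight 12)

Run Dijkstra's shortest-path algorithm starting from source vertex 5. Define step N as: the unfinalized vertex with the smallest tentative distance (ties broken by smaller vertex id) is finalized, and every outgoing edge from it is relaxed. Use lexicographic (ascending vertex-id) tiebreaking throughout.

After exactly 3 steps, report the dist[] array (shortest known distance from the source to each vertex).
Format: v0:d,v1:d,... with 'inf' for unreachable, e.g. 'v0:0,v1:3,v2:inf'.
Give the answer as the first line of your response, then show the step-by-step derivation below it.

v0:inf,v1:19,v2:17,v3:inf,v4:12,v5:0

step 1: dist = v0:inf,v1:19,v2:17,v3:inf,v4:12,v5:0
step 2: dist = v0:inf,v1:19,v2:17,v3:inf,v4:12,v5:0
step 3: dist = v0:inf,v1:19,v2:17,v3:inf,v4:12,v5:0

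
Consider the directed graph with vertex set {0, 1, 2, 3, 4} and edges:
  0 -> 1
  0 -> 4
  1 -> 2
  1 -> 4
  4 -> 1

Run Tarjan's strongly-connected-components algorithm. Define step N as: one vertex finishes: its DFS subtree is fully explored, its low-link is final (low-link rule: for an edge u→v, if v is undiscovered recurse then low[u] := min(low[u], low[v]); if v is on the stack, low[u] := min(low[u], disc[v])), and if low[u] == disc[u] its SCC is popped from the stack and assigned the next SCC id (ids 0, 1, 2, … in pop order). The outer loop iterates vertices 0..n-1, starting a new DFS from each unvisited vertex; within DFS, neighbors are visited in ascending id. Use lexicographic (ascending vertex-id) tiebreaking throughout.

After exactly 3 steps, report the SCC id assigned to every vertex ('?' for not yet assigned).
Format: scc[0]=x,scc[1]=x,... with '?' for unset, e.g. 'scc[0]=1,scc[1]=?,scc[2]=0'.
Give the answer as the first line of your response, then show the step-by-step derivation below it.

scc[0]=?,scc[1]=1,scc[2]=0,scc[3]=?,scc[4]=1

step 1: low=(low[0]=0,low[1]=1,low[2]=2,low[3]=?,low[4]=?); scc=(scc[0]=?,scc[1]=?,scc[2]=0,scc[3]=?,scc[4]=?)
step 2: low=(low[0]=0,low[1]=1,low[2]=2,low[3]=?,low[4]=1); scc=(scc[0]=?,scc[1]=?,scc[2]=0,scc[3]=?,scc[4]=?)
step 3: low=(low[0]=0,low[1]=1,low[2]=2,low[3]=?,low[4]=1); scc=(scc[0]=?,scc[1]=1,scc[2]=0,scc[3]=?,scc[4]=1)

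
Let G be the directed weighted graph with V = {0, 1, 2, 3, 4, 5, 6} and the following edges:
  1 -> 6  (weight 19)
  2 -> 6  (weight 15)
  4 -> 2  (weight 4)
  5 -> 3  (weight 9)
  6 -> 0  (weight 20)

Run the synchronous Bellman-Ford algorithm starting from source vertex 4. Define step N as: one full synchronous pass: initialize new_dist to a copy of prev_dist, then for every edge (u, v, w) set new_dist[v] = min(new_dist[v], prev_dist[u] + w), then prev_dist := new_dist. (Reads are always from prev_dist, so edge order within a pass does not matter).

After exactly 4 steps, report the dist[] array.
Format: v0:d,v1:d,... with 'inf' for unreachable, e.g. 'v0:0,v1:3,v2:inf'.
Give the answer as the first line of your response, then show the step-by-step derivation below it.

v0:39,v1:inf,v2:4,v3:inf,v4:0,v5:inf,v6:19

step 1: dist = v0:inf,v1:inf,v2:4,v3:inf,v4:0,v5:inf,v6:inf
step 2: dist = v0:inf,v1:inf,v2:4,v3:inf,v4:0,v5:inf,v6:19
step 3: dist = v0:39,v1:inf,v2:4,v3:inf,v4:0,v5:inf,v6:19
step 4: dist = v0:39,v1:inf,v2:4,v3:inf,v4:0,v5:inf,v6:19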